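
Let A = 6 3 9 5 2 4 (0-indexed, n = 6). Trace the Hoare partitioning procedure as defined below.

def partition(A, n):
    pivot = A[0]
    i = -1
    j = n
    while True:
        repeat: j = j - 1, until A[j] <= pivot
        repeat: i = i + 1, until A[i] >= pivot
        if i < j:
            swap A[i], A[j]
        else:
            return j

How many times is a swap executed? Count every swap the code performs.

pivot = A[0] = 6; i = -1, j = 6
j→5 (A[5]=4≤6), i→0 (A[0]=6≥6); i<j, swap → 4 3 9 5 2 6
j→4 (A[4]=2≤6), i→2 (A[2]=9≥6); i<j, swap → 4 3 2 5 9 6
j→3, i→4; i≥j, return j=3. A = 4 3 2 5 9 6

2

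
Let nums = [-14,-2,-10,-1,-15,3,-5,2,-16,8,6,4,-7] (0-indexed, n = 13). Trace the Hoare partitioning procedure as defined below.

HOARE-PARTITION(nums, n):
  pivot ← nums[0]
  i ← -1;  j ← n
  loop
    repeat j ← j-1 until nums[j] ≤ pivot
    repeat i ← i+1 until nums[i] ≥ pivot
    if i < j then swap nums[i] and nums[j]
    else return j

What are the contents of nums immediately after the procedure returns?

[-16,-15,-10,-1,-2,3,-5,2,-14,8,6,4,-7]

pivot = nums[0] = -14; i = -1, j = 13
j→8 (nums[8]=-16≤-14), i→0 (nums[0]=-14≥-14); i<j, swap → [-16,-2,-10,-1,-15,3,-5,2,-14,8,6,4,-7]
j→4 (nums[4]=-15≤-14), i→1 (nums[1]=-2≥-14); i<j, swap → [-16,-15,-10,-1,-2,3,-5,2,-14,8,6,4,-7]
j→1, i→2; i≥j, return j=1. nums = [-16,-15,-10,-1,-2,3,-5,2,-14,8,6,4,-7]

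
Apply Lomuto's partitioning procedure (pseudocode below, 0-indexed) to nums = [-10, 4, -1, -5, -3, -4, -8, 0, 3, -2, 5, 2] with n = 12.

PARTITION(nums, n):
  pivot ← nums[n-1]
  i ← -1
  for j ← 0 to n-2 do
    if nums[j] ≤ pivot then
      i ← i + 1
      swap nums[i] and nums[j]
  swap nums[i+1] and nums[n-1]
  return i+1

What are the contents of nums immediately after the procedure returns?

[-10, -1, -5, -3, -4, -8, 0, -2, 2, 4, 5, 3]

pivot = nums[11] = 2; i = -1
j=0: nums[0]=-10 ≤ 2 → i=0, swap nums[0],nums[0] (no change) → [-10, 4, -1, -5, -3, -4, -8, 0, 3, -2, 5, 2]
j=1: nums[1]=4 > 2 → no swap
j=2: nums[2]=-1 ≤ 2 → i=1, swap nums[1],nums[2] → [-10, -1, 4, -5, -3, -4, -8, 0, 3, -2, 5, 2]
j=3: nums[3]=-5 ≤ 2 → i=2, swap nums[2],nums[3] → [-10, -1, -5, 4, -3, -4, -8, 0, 3, -2, 5, 2]
j=4: nums[4]=-3 ≤ 2 → i=3, swap nums[3],nums[4] → [-10, -1, -5, -3, 4, -4, -8, 0, 3, -2, 5, 2]
j=5: nums[5]=-4 ≤ 2 → i=4, swap nums[4],nums[5] → [-10, -1, -5, -3, -4, 4, -8, 0, 3, -2, 5, 2]
j=6: nums[6]=-8 ≤ 2 → i=5, swap nums[5],nums[6] → [-10, -1, -5, -3, -4, -8, 4, 0, 3, -2, 5, 2]
j=7: nums[7]=0 ≤ 2 → i=6, swap nums[6],nums[7] → [-10, -1, -5, -3, -4, -8, 0, 4, 3, -2, 5, 2]
j=8: nums[8]=3 > 2 → no swap
j=9: nums[9]=-2 ≤ 2 → i=7, swap nums[7],nums[9] → [-10, -1, -5, -3, -4, -8, 0, -2, 3, 4, 5, 2]
j=10: nums[10]=5 > 2 → no swap
final swap nums[8],nums[11] → [-10, -1, -5, -3, -4, -8, 0, -2, 2, 4, 5, 3]; return 8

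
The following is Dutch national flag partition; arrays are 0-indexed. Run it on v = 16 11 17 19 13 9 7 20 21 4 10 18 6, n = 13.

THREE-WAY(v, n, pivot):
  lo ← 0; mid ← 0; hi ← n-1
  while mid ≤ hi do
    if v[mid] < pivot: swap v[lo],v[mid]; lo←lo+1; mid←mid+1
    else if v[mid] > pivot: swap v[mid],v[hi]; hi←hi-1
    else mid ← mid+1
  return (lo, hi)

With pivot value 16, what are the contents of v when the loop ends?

pivot = 16; lo=0, mid=0, hi=12
v[mid]=16=16: mid=1
v[mid]=11<16: swap v[0],v[1]; lo=1,mid=2 → 11 16 17 19 13 9 7 20 21 4 10 18 6
v[mid]=17>16: swap v[2],v[12]; hi=11 → 11 16 6 19 13 9 7 20 21 4 10 18 17
v[mid]=6<16: swap v[1],v[2]; lo=2,mid=3 → 11 6 16 19 13 9 7 20 21 4 10 18 17
v[mid]=19>16: swap v[3],v[11]; hi=10 → 11 6 16 18 13 9 7 20 21 4 10 19 17
v[mid]=18>16: swap v[3],v[10]; hi=9 → 11 6 16 10 13 9 7 20 21 4 18 19 17
v[mid]=10<16: swap v[2],v[3]; lo=3,mid=4 → 11 6 10 16 13 9 7 20 21 4 18 19 17
v[mid]=13<16: swap v[3],v[4]; lo=4,mid=5 → 11 6 10 13 16 9 7 20 21 4 18 19 17
v[mid]=9<16: swap v[4],v[5]; lo=5,mid=6 → 11 6 10 13 9 16 7 20 21 4 18 19 17
v[mid]=7<16: swap v[5],v[6]; lo=6,mid=7 → 11 6 10 13 9 7 16 20 21 4 18 19 17
v[mid]=20>16: swap v[7],v[9]; hi=8 → 11 6 10 13 9 7 16 4 21 20 18 19 17
v[mid]=4<16: swap v[6],v[7]; lo=7,mid=8 → 11 6 10 13 9 7 4 16 21 20 18 19 17
v[mid]=21>16: swap v[8],v[8]; hi=7 → 11 6 10 13 9 7 4 16 21 20 18 19 17
end: lo=7, hi=7; v = 11 6 10 13 9 7 4 16 21 20 18 19 17

11 6 10 13 9 7 4 16 21 20 18 19 17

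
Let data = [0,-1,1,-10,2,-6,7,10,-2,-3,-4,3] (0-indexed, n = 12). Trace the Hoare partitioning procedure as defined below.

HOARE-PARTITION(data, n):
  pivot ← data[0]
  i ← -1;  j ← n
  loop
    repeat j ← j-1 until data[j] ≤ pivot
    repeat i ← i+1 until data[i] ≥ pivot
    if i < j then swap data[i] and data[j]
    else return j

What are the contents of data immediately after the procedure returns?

[-4,-1,-3,-10,-2,-6,7,10,2,1,0,3]

pivot = data[0] = 0; i = -1, j = 12
j→10 (data[10]=-4≤0), i→0 (data[0]=0≥0); i<j, swap → [-4,-1,1,-10,2,-6,7,10,-2,-3,0,3]
j→9 (data[9]=-3≤0), i→2 (data[2]=1≥0); i<j, swap → [-4,-1,-3,-10,2,-6,7,10,-2,1,0,3]
j→8 (data[8]=-2≤0), i→4 (data[4]=2≥0); i<j, swap → [-4,-1,-3,-10,-2,-6,7,10,2,1,0,3]
j→5, i→6; i≥j, return j=5. data = [-4,-1,-3,-10,-2,-6,7,10,2,1,0,3]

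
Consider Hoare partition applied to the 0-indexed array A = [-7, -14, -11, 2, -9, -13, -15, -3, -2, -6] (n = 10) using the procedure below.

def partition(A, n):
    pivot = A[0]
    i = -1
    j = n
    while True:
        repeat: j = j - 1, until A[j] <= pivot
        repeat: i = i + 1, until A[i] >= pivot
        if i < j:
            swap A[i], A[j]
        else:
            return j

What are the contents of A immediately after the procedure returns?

pivot=-7
j stops at 6 (-15), i stops at 0 (-7); swap ⇒ [-15, -14, -11, 2, -9, -13, -7, -3, -2, -6]
j stops at 5 (-13), i stops at 3 (2); swap ⇒ [-15, -14, -11, -13, -9, 2, -7, -3, -2, -6]
j stops at 4, i stops at 5; i≥j ⇒ return 4. A=[-15, -14, -11, -13, -9, 2, -7, -3, -2, -6]

[-15, -14, -11, -13, -9, 2, -7, -3, -2, -6]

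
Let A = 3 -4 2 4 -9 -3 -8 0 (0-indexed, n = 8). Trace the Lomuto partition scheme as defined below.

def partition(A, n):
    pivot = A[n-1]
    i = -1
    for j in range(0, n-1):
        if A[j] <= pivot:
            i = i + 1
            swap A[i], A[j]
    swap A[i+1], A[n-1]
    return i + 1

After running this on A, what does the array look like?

-4 -9 -3 -8 0 2 4 3

pivot=0, i=-1
j=0: 3>0, skip
j=1: -4≤0, i=0, swap(0,1) ⇒ -4 3 2 4 -9 -3 -8 0
j=2: 2>0, skip
j=3: 4>0, skip
j=4: -9≤0, i=1, swap(1,4) ⇒ -4 -9 2 4 3 -3 -8 0
j=5: -3≤0, i=2, swap(2,5) ⇒ -4 -9 -3 4 3 2 -8 0
j=6: -8≤0, i=3, swap(3,6) ⇒ -4 -9 -3 -8 3 2 4 0
swap(4,7) ⇒ -4 -9 -3 -8 0 2 4 3; return 4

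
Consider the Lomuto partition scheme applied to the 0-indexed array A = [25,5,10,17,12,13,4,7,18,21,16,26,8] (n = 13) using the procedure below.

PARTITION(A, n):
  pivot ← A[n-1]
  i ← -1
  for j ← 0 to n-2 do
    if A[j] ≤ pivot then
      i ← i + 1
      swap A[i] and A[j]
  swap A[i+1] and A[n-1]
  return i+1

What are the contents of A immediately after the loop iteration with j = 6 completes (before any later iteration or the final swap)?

[5,4,10,17,12,13,25,7,18,21,16,26,8]

pivot=8, i=-1
j=0: 25>8, skip
j=1: 5≤8, i=0, swap(0,1) ⇒ [5,25,10,17,12,13,4,7,18,21,16,26,8]
j=2: 10>8, skip
j=3: 17>8, skip
j=4: 12>8, skip
j=5: 13>8, skip
j=6: 4≤8, i=1, swap(1,6) ⇒ [5,4,10,17,12,13,25,7,18,21,16,26,8]
(after j=6) A = [5,4,10,17,12,13,25,7,18,21,16,26,8]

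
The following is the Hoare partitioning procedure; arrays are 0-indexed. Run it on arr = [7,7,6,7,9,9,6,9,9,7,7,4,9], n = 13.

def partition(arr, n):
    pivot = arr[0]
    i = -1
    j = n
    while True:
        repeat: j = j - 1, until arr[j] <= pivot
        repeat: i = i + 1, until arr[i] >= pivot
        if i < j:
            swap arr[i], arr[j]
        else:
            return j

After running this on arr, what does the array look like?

[4,7,6,7,6,9,9,9,9,7,7,7,9]

pivot = arr[0] = 7; i = -1, j = 13
j→11 (arr[11]=4≤7), i→0 (arr[0]=7≥7); i<j, swap → [4,7,6,7,9,9,6,9,9,7,7,7,9]
j→10 (arr[10]=7≤7), i→1 (arr[1]=7≥7); i<j, swap → [4,7,6,7,9,9,6,9,9,7,7,7,9]
j→9 (arr[9]=7≤7), i→3 (arr[3]=7≥7); i<j, swap → [4,7,6,7,9,9,6,9,9,7,7,7,9]
j→6 (arr[6]=6≤7), i→4 (arr[4]=9≥7); i<j, swap → [4,7,6,7,6,9,9,9,9,7,7,7,9]
j→4, i→5; i≥j, return j=4. arr = [4,7,6,7,6,9,9,9,9,7,7,7,9]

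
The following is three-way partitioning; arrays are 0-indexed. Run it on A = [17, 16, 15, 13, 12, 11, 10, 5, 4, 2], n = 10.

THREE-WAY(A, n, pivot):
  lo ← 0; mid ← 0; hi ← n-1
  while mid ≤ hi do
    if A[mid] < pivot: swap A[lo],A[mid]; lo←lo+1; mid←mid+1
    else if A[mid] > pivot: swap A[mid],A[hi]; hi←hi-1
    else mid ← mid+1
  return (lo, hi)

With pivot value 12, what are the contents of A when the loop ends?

lo=0 mid=0 hi=9
17>12: swap(0,9), hi=8 ⇒ [2, 16, 15, 13, 12, 11, 10, 5, 4, 17]
2<12: swap(0,0), lo=1 mid=1 ⇒ [2, 16, 15, 13, 12, 11, 10, 5, 4, 17]
16>12: swap(1,8), hi=7 ⇒ [2, 4, 15, 13, 12, 11, 10, 5, 16, 17]
4<12: swap(1,1), lo=2 mid=2 ⇒ [2, 4, 15, 13, 12, 11, 10, 5, 16, 17]
15>12: swap(2,7), hi=6 ⇒ [2, 4, 5, 13, 12, 11, 10, 15, 16, 17]
5<12: swap(2,2), lo=3 mid=3 ⇒ [2, 4, 5, 13, 12, 11, 10, 15, 16, 17]
13>12: swap(3,6), hi=5 ⇒ [2, 4, 5, 10, 12, 11, 13, 15, 16, 17]
10<12: swap(3,3), lo=4 mid=4 ⇒ [2, 4, 5, 10, 12, 11, 13, 15, 16, 17]
12=12: mid=5
11<12: swap(4,5), lo=5 mid=6 ⇒ [2, 4, 5, 10, 11, 12, 13, 15, 16, 17]
done. lo=5 hi=5; A=[2, 4, 5, 10, 11, 12, 13, 15, 16, 17]

[2, 4, 5, 10, 11, 12, 13, 15, 16, 17]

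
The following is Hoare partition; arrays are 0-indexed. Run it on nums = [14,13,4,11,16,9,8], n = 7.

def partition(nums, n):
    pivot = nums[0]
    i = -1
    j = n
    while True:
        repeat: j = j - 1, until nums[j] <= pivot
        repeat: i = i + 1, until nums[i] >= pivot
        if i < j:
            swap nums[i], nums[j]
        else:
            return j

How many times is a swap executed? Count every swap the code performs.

2

pivot = nums[0] = 14; i = -1, j = 7
j→6 (nums[6]=8≤14), i→0 (nums[0]=14≥14); i<j, swap → [8,13,4,11,16,9,14]
j→5 (nums[5]=9≤14), i→4 (nums[4]=16≥14); i<j, swap → [8,13,4,11,9,16,14]
j→4, i→5; i≥j, return j=4. nums = [8,13,4,11,9,16,14]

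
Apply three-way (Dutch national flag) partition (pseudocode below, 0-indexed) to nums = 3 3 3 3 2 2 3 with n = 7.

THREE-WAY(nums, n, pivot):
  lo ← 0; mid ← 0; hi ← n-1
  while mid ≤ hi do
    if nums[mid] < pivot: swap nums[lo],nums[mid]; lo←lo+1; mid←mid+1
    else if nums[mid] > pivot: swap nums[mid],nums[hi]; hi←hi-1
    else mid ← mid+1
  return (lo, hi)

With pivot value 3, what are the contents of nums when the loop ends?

lo=0 mid=0 hi=6
3=3: mid=1
3=3: mid=2
3=3: mid=3
3=3: mid=4
2<3: swap(0,4), lo=1 mid=5 ⇒ 2 3 3 3 3 2 3
2<3: swap(1,5), lo=2 mid=6 ⇒ 2 2 3 3 3 3 3
3=3: mid=7
done. lo=2 hi=6; nums=2 2 3 3 3 3 3

2 2 3 3 3 3 3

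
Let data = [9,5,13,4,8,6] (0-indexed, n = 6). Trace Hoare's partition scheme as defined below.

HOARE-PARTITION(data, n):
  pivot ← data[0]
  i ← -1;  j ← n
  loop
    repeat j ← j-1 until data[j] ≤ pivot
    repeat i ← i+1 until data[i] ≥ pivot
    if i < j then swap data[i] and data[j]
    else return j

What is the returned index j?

pivot = data[0] = 9; i = -1, j = 6
j→5 (data[5]=6≤9), i→0 (data[0]=9≥9); i<j, swap → [6,5,13,4,8,9]
j→4 (data[4]=8≤9), i→2 (data[2]=13≥9); i<j, swap → [6,5,8,4,13,9]
j→3, i→4; i≥j, return j=3. data = [6,5,8,4,13,9]

3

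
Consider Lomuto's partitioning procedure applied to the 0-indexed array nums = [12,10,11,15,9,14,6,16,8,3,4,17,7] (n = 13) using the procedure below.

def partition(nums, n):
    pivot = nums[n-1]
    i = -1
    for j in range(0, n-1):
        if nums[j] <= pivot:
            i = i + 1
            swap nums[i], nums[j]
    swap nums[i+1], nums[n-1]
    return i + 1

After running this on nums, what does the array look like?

[6,3,4,7,9,14,12,16,8,10,11,17,15]

pivot = nums[12] = 7; i = -1
j=0: nums[0]=12 > 7 → no swap
j=1: nums[1]=10 > 7 → no swap
j=2: nums[2]=11 > 7 → no swap
j=3: nums[3]=15 > 7 → no swap
j=4: nums[4]=9 > 7 → no swap
j=5: nums[5]=14 > 7 → no swap
j=6: nums[6]=6 ≤ 7 → i=0, swap nums[0],nums[6] → [6,10,11,15,9,14,12,16,8,3,4,17,7]
j=7: nums[7]=16 > 7 → no swap
j=8: nums[8]=8 > 7 → no swap
j=9: nums[9]=3 ≤ 7 → i=1, swap nums[1],nums[9] → [6,3,11,15,9,14,12,16,8,10,4,17,7]
j=10: nums[10]=4 ≤ 7 → i=2, swap nums[2],nums[10] → [6,3,4,15,9,14,12,16,8,10,11,17,7]
j=11: nums[11]=17 > 7 → no swap
final swap nums[3],nums[12] → [6,3,4,7,9,14,12,16,8,10,11,17,15]; return 3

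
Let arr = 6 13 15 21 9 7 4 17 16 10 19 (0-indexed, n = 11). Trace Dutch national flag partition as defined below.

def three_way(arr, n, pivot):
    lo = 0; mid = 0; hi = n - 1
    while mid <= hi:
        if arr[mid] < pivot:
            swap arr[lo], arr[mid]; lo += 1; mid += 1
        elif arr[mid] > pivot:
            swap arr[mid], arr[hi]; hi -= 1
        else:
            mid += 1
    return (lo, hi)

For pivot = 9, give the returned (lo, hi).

(3, 3)

pivot = 9; lo=0, mid=0, hi=10
arr[mid]=6<9: swap arr[0],arr[0]; lo=1,mid=1 → 6 13 15 21 9 7 4 17 16 10 19
arr[mid]=13>9: swap arr[1],arr[10]; hi=9 → 6 19 15 21 9 7 4 17 16 10 13
arr[mid]=19>9: swap arr[1],arr[9]; hi=8 → 6 10 15 21 9 7 4 17 16 19 13
arr[mid]=10>9: swap arr[1],arr[8]; hi=7 → 6 16 15 21 9 7 4 17 10 19 13
arr[mid]=16>9: swap arr[1],arr[7]; hi=6 → 6 17 15 21 9 7 4 16 10 19 13
arr[mid]=17>9: swap arr[1],arr[6]; hi=5 → 6 4 15 21 9 7 17 16 10 19 13
arr[mid]=4<9: swap arr[1],arr[1]; lo=2,mid=2 → 6 4 15 21 9 7 17 16 10 19 13
arr[mid]=15>9: swap arr[2],arr[5]; hi=4 → 6 4 7 21 9 15 17 16 10 19 13
arr[mid]=7<9: swap arr[2],arr[2]; lo=3,mid=3 → 6 4 7 21 9 15 17 16 10 19 13
arr[mid]=21>9: swap arr[3],arr[4]; hi=3 → 6 4 7 9 21 15 17 16 10 19 13
arr[mid]=9=9: mid=4
end: lo=3, hi=3; arr = 6 4 7 9 21 15 17 16 10 19 13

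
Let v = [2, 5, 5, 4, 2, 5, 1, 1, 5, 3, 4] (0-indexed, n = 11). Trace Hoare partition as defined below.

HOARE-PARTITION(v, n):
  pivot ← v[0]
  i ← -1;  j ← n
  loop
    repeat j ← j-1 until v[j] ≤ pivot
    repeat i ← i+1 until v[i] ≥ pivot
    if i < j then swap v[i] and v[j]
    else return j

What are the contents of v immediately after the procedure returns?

pivot=2
j stops at 7 (1), i stops at 0 (2); swap ⇒ [1, 5, 5, 4, 2, 5, 1, 2, 5, 3, 4]
j stops at 6 (1), i stops at 1 (5); swap ⇒ [1, 1, 5, 4, 2, 5, 5, 2, 5, 3, 4]
j stops at 4 (2), i stops at 2 (5); swap ⇒ [1, 1, 2, 4, 5, 5, 5, 2, 5, 3, 4]
j stops at 2, i stops at 3; i≥j ⇒ return 2. v=[1, 1, 2, 4, 5, 5, 5, 2, 5, 3, 4]

[1, 1, 2, 4, 5, 5, 5, 2, 5, 3, 4]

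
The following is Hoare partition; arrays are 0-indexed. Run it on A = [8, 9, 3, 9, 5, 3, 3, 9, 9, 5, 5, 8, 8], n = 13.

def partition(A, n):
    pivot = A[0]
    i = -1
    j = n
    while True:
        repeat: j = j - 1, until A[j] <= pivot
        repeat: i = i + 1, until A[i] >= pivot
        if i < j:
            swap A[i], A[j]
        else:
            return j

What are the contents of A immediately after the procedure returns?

[8, 8, 3, 5, 5, 3, 3, 5, 9, 9, 9, 9, 8]

pivot=8
j stops at 12 (8), i stops at 0 (8); swap ⇒ [8, 9, 3, 9, 5, 3, 3, 9, 9, 5, 5, 8, 8]
j stops at 11 (8), i stops at 1 (9); swap ⇒ [8, 8, 3, 9, 5, 3, 3, 9, 9, 5, 5, 9, 8]
j stops at 10 (5), i stops at 3 (9); swap ⇒ [8, 8, 3, 5, 5, 3, 3, 9, 9, 5, 9, 9, 8]
j stops at 9 (5), i stops at 7 (9); swap ⇒ [8, 8, 3, 5, 5, 3, 3, 5, 9, 9, 9, 9, 8]
j stops at 7, i stops at 8; i≥j ⇒ return 7. A=[8, 8, 3, 5, 5, 3, 3, 5, 9, 9, 9, 9, 8]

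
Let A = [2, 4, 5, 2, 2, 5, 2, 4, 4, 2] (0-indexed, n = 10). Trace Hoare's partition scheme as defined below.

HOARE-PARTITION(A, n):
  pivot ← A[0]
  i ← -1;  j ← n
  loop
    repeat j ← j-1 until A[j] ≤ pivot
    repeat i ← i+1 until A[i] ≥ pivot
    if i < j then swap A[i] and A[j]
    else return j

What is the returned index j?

3

pivot = A[0] = 2; i = -1, j = 10
j→9 (A[9]=2≤2), i→0 (A[0]=2≥2); i<j, swap → [2, 4, 5, 2, 2, 5, 2, 4, 4, 2]
j→6 (A[6]=2≤2), i→1 (A[1]=4≥2); i<j, swap → [2, 2, 5, 2, 2, 5, 4, 4, 4, 2]
j→4 (A[4]=2≤2), i→2 (A[2]=5≥2); i<j, swap → [2, 2, 2, 2, 5, 5, 4, 4, 4, 2]
j→3, i→3; i≥j, return j=3. A = [2, 2, 2, 2, 5, 5, 4, 4, 4, 2]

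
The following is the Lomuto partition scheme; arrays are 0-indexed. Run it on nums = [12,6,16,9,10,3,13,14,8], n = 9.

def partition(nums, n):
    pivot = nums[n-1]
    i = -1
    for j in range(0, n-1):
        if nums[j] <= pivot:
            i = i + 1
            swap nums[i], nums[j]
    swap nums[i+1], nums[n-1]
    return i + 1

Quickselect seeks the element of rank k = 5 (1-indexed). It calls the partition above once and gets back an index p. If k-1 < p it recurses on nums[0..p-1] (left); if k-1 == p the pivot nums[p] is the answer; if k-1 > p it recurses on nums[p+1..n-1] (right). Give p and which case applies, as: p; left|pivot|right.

2; right

pivot = nums[8] = 8; i = -1
j=0: nums[0]=12 > 8 → no swap
j=1: nums[1]=6 ≤ 8 → i=0, swap nums[0],nums[1] → [6,12,16,9,10,3,13,14,8]
j=2: nums[2]=16 > 8 → no swap
j=3: nums[3]=9 > 8 → no swap
j=4: nums[4]=10 > 8 → no swap
j=5: nums[5]=3 ≤ 8 → i=1, swap nums[1],nums[5] → [6,3,16,9,10,12,13,14,8]
j=6: nums[6]=13 > 8 → no swap
j=7: nums[7]=14 > 8 → no swap
final swap nums[2],nums[8] → [6,3,8,9,10,12,13,14,16]; return 2
p = 2; k-1 = 4 > 2 ⇒ right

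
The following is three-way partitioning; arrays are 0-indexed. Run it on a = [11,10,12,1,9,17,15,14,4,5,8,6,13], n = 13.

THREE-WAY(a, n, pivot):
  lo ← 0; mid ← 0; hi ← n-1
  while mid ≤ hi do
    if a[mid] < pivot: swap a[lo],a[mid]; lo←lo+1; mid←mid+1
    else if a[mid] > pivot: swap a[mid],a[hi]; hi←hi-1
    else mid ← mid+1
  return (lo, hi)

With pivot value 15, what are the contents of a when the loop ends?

[11,10,12,1,9,13,14,4,5,8,6,15,17]

pivot = 15; lo=0, mid=0, hi=12
a[mid]=11<15: swap a[0],a[0]; lo=1,mid=1 → [11,10,12,1,9,17,15,14,4,5,8,6,13]
a[mid]=10<15: swap a[1],a[1]; lo=2,mid=2 → [11,10,12,1,9,17,15,14,4,5,8,6,13]
a[mid]=12<15: swap a[2],a[2]; lo=3,mid=3 → [11,10,12,1,9,17,15,14,4,5,8,6,13]
a[mid]=1<15: swap a[3],a[3]; lo=4,mid=4 → [11,10,12,1,9,17,15,14,4,5,8,6,13]
a[mid]=9<15: swap a[4],a[4]; lo=5,mid=5 → [11,10,12,1,9,17,15,14,4,5,8,6,13]
a[mid]=17>15: swap a[5],a[12]; hi=11 → [11,10,12,1,9,13,15,14,4,5,8,6,17]
a[mid]=13<15: swap a[5],a[5]; lo=6,mid=6 → [11,10,12,1,9,13,15,14,4,5,8,6,17]
a[mid]=15=15: mid=7
a[mid]=14<15: swap a[6],a[7]; lo=7,mid=8 → [11,10,12,1,9,13,14,15,4,5,8,6,17]
a[mid]=4<15: swap a[7],a[8]; lo=8,mid=9 → [11,10,12,1,9,13,14,4,15,5,8,6,17]
a[mid]=5<15: swap a[8],a[9]; lo=9,mid=10 → [11,10,12,1,9,13,14,4,5,15,8,6,17]
a[mid]=8<15: swap a[9],a[10]; lo=10,mid=11 → [11,10,12,1,9,13,14,4,5,8,15,6,17]
a[mid]=6<15: swap a[10],a[11]; lo=11,mid=12 → [11,10,12,1,9,13,14,4,5,8,6,15,17]
end: lo=11, hi=11; a = [11,10,12,1,9,13,14,4,5,8,6,15,17]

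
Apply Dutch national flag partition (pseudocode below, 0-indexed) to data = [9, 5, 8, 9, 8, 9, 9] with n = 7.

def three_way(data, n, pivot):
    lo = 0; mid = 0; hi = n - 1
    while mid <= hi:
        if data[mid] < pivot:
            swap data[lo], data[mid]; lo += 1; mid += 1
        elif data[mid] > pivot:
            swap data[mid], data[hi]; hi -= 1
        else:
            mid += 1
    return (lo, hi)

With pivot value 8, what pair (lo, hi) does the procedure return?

(1, 2)

pivot = 8; lo=0, mid=0, hi=6
data[mid]=9>8: swap data[0],data[6]; hi=5 → [9, 5, 8, 9, 8, 9, 9]
data[mid]=9>8: swap data[0],data[5]; hi=4 → [9, 5, 8, 9, 8, 9, 9]
data[mid]=9>8: swap data[0],data[4]; hi=3 → [8, 5, 8, 9, 9, 9, 9]
data[mid]=8=8: mid=1
data[mid]=5<8: swap data[0],data[1]; lo=1,mid=2 → [5, 8, 8, 9, 9, 9, 9]
data[mid]=8=8: mid=3
data[mid]=9>8: swap data[3],data[3]; hi=2 → [5, 8, 8, 9, 9, 9, 9]
end: lo=1, hi=2; data = [5, 8, 8, 9, 9, 9, 9]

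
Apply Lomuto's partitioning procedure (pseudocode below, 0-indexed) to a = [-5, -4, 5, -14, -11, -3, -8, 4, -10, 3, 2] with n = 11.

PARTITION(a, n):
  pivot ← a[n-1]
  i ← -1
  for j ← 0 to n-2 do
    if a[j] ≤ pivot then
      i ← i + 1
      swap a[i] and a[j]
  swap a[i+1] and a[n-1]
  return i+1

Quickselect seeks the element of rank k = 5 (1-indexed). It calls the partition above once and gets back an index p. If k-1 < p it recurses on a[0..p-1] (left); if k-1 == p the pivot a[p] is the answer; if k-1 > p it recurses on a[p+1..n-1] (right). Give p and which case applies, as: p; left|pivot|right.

pivot = a[10] = 2; i = -1
j=0: a[0]=-5 ≤ 2 → i=0, swap a[0],a[0] (no change) → [-5, -4, 5, -14, -11, -3, -8, 4, -10, 3, 2]
j=1: a[1]=-4 ≤ 2 → i=1, swap a[1],a[1] (no change) → [-5, -4, 5, -14, -11, -3, -8, 4, -10, 3, 2]
j=2: a[2]=5 > 2 → no swap
j=3: a[3]=-14 ≤ 2 → i=2, swap a[2],a[3] → [-5, -4, -14, 5, -11, -3, -8, 4, -10, 3, 2]
j=4: a[4]=-11 ≤ 2 → i=3, swap a[3],a[4] → [-5, -4, -14, -11, 5, -3, -8, 4, -10, 3, 2]
j=5: a[5]=-3 ≤ 2 → i=4, swap a[4],a[5] → [-5, -4, -14, -11, -3, 5, -8, 4, -10, 3, 2]
j=6: a[6]=-8 ≤ 2 → i=5, swap a[5],a[6] → [-5, -4, -14, -11, -3, -8, 5, 4, -10, 3, 2]
j=7: a[7]=4 > 2 → no swap
j=8: a[8]=-10 ≤ 2 → i=6, swap a[6],a[8] → [-5, -4, -14, -11, -3, -8, -10, 4, 5, 3, 2]
j=9: a[9]=3 > 2 → no swap
final swap a[7],a[10] → [-5, -4, -14, -11, -3, -8, -10, 2, 5, 3, 4]; return 7
p = 7; k-1 = 4 < 7 ⇒ left

7; left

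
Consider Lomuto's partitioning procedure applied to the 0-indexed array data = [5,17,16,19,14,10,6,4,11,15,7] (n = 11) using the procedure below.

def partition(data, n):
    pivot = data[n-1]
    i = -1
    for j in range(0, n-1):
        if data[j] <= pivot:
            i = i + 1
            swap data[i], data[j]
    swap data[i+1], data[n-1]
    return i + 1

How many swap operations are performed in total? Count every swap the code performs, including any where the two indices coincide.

pivot = data[10] = 7; i = -1
j=0: data[0]=5 ≤ 7 → i=0, swap data[0],data[0] (no change) → [5,17,16,19,14,10,6,4,11,15,7]
j=1: data[1]=17 > 7 → no swap
j=2: data[2]=16 > 7 → no swap
j=3: data[3]=19 > 7 → no swap
j=4: data[4]=14 > 7 → no swap
j=5: data[5]=10 > 7 → no swap
j=6: data[6]=6 ≤ 7 → i=1, swap data[1],data[6] → [5,6,16,19,14,10,17,4,11,15,7]
j=7: data[7]=4 ≤ 7 → i=2, swap data[2],data[7] → [5,6,4,19,14,10,17,16,11,15,7]
j=8: data[8]=11 > 7 → no swap
j=9: data[9]=15 > 7 → no swap
final swap data[3],data[10] → [5,6,4,7,14,10,17,16,11,15,19]; return 3

4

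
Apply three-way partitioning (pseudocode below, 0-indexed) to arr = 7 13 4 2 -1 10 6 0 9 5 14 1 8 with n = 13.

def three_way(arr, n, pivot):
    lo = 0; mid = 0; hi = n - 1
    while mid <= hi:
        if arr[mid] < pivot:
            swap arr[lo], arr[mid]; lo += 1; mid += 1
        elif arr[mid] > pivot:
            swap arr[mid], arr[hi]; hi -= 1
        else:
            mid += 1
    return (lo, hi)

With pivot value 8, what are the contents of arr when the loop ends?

pivot = 8; lo=0, mid=0, hi=12
arr[mid]=7<8: swap arr[0],arr[0]; lo=1,mid=1 → 7 13 4 2 -1 10 6 0 9 5 14 1 8
arr[mid]=13>8: swap arr[1],arr[12]; hi=11 → 7 8 4 2 -1 10 6 0 9 5 14 1 13
arr[mid]=8=8: mid=2
arr[mid]=4<8: swap arr[1],arr[2]; lo=2,mid=3 → 7 4 8 2 -1 10 6 0 9 5 14 1 13
arr[mid]=2<8: swap arr[2],arr[3]; lo=3,mid=4 → 7 4 2 8 -1 10 6 0 9 5 14 1 13
arr[mid]=-1<8: swap arr[3],arr[4]; lo=4,mid=5 → 7 4 2 -1 8 10 6 0 9 5 14 1 13
arr[mid]=10>8: swap arr[5],arr[11]; hi=10 → 7 4 2 -1 8 1 6 0 9 5 14 10 13
arr[mid]=1<8: swap arr[4],arr[5]; lo=5,mid=6 → 7 4 2 -1 1 8 6 0 9 5 14 10 13
arr[mid]=6<8: swap arr[5],arr[6]; lo=6,mid=7 → 7 4 2 -1 1 6 8 0 9 5 14 10 13
arr[mid]=0<8: swap arr[6],arr[7]; lo=7,mid=8 → 7 4 2 -1 1 6 0 8 9 5 14 10 13
arr[mid]=9>8: swap arr[8],arr[10]; hi=9 → 7 4 2 -1 1 6 0 8 14 5 9 10 13
arr[mid]=14>8: swap arr[8],arr[9]; hi=8 → 7 4 2 -1 1 6 0 8 5 14 9 10 13
arr[mid]=5<8: swap arr[7],arr[8]; lo=8,mid=9 → 7 4 2 -1 1 6 0 5 8 14 9 10 13
end: lo=8, hi=8; arr = 7 4 2 -1 1 6 0 5 8 14 9 10 13

7 4 2 -1 1 6 0 5 8 14 9 10 13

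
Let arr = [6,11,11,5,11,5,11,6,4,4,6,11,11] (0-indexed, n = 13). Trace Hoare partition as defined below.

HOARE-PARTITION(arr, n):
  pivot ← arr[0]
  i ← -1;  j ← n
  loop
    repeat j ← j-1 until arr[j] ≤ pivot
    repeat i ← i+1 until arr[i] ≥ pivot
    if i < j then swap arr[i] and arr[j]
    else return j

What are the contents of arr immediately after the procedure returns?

pivot=6
j stops at 10 (6), i stops at 0 (6); swap ⇒ [6,11,11,5,11,5,11,6,4,4,6,11,11]
j stops at 9 (4), i stops at 1 (11); swap ⇒ [6,4,11,5,11,5,11,6,4,11,6,11,11]
j stops at 8 (4), i stops at 2 (11); swap ⇒ [6,4,4,5,11,5,11,6,11,11,6,11,11]
j stops at 7 (6), i stops at 4 (11); swap ⇒ [6,4,4,5,6,5,11,11,11,11,6,11,11]
j stops at 5, i stops at 6; i≥j ⇒ return 5. arr=[6,4,4,5,6,5,11,11,11,11,6,11,11]

[6,4,4,5,6,5,11,11,11,11,6,11,11]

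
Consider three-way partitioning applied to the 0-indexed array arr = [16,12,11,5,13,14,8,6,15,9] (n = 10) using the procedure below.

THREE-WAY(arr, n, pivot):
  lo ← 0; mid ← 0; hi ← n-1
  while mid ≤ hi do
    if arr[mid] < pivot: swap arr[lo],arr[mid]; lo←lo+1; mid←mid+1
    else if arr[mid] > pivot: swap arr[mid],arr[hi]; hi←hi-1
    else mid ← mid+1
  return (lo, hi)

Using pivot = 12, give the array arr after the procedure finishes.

[9,11,5,6,8,12,14,15,13,16]

lo=0 mid=0 hi=9
16>12: swap(0,9), hi=8 ⇒ [9,12,11,5,13,14,8,6,15,16]
9<12: swap(0,0), lo=1 mid=1 ⇒ [9,12,11,5,13,14,8,6,15,16]
12=12: mid=2
11<12: swap(1,2), lo=2 mid=3 ⇒ [9,11,12,5,13,14,8,6,15,16]
5<12: swap(2,3), lo=3 mid=4 ⇒ [9,11,5,12,13,14,8,6,15,16]
13>12: swap(4,8), hi=7 ⇒ [9,11,5,12,15,14,8,6,13,16]
15>12: swap(4,7), hi=6 ⇒ [9,11,5,12,6,14,8,15,13,16]
6<12: swap(3,4), lo=4 mid=5 ⇒ [9,11,5,6,12,14,8,15,13,16]
14>12: swap(5,6), hi=5 ⇒ [9,11,5,6,12,8,14,15,13,16]
8<12: swap(4,5), lo=5 mid=6 ⇒ [9,11,5,6,8,12,14,15,13,16]
done. lo=5 hi=5; arr=[9,11,5,6,8,12,14,15,13,16]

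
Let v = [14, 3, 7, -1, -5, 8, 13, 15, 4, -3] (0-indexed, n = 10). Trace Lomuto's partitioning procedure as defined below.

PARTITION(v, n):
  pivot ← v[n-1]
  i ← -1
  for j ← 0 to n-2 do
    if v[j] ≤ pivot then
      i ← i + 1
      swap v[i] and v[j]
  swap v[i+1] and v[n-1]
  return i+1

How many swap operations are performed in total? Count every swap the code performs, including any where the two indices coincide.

2

pivot=-3, i=-1
j=0: 14>-3, skip
j=1: 3>-3, skip
j=2: 7>-3, skip
j=3: -1>-3, skip
j=4: -5≤-3, i=0, swap(0,4) ⇒ [-5, 3, 7, -1, 14, 8, 13, 15, 4, -3]
j=5: 8>-3, skip
j=6: 13>-3, skip
j=7: 15>-3, skip
j=8: 4>-3, skip
swap(1,9) ⇒ [-5, -3, 7, -1, 14, 8, 13, 15, 4, 3]; return 1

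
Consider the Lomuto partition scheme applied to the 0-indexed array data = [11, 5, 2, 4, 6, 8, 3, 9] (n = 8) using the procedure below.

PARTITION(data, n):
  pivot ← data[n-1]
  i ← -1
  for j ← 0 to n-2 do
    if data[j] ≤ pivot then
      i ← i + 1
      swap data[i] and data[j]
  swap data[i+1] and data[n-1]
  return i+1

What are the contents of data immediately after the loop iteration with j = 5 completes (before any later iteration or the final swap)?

pivot = data[7] = 9; i = -1
j=0: data[0]=11 > 9 → no swap
j=1: data[1]=5 ≤ 9 → i=0, swap data[0],data[1] → [5, 11, 2, 4, 6, 8, 3, 9]
j=2: data[2]=2 ≤ 9 → i=1, swap data[1],data[2] → [5, 2, 11, 4, 6, 8, 3, 9]
j=3: data[3]=4 ≤ 9 → i=2, swap data[2],data[3] → [5, 2, 4, 11, 6, 8, 3, 9]
j=4: data[4]=6 ≤ 9 → i=3, swap data[3],data[4] → [5, 2, 4, 6, 11, 8, 3, 9]
j=5: data[5]=8 ≤ 9 → i=4, swap data[4],data[5] → [5, 2, 4, 6, 8, 11, 3, 9]
(after j=5) data = [5, 2, 4, 6, 8, 11, 3, 9]

[5, 2, 4, 6, 8, 11, 3, 9]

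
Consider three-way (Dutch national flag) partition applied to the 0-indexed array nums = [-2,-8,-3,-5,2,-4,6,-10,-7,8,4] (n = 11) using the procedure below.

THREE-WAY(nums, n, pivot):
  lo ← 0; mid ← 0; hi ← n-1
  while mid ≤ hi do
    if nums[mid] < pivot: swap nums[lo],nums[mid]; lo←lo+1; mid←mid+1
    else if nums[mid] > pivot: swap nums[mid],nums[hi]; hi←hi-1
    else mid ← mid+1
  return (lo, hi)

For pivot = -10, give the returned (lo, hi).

(0, 0)

lo=0 mid=0 hi=10
-2>-10: swap(0,10), hi=9 ⇒ [4,-8,-3,-5,2,-4,6,-10,-7,8,-2]
4>-10: swap(0,9), hi=8 ⇒ [8,-8,-3,-5,2,-4,6,-10,-7,4,-2]
8>-10: swap(0,8), hi=7 ⇒ [-7,-8,-3,-5,2,-4,6,-10,8,4,-2]
-7>-10: swap(0,7), hi=6 ⇒ [-10,-8,-3,-5,2,-4,6,-7,8,4,-2]
-10=-10: mid=1
-8>-10: swap(1,6), hi=5 ⇒ [-10,6,-3,-5,2,-4,-8,-7,8,4,-2]
6>-10: swap(1,5), hi=4 ⇒ [-10,-4,-3,-5,2,6,-8,-7,8,4,-2]
-4>-10: swap(1,4), hi=3 ⇒ [-10,2,-3,-5,-4,6,-8,-7,8,4,-2]
2>-10: swap(1,3), hi=2 ⇒ [-10,-5,-3,2,-4,6,-8,-7,8,4,-2]
-5>-10: swap(1,2), hi=1 ⇒ [-10,-3,-5,2,-4,6,-8,-7,8,4,-2]
-3>-10: swap(1,1), hi=0 ⇒ [-10,-3,-5,2,-4,6,-8,-7,8,4,-2]
done. lo=0 hi=0; nums=[-10,-3,-5,2,-4,6,-8,-7,8,4,-2]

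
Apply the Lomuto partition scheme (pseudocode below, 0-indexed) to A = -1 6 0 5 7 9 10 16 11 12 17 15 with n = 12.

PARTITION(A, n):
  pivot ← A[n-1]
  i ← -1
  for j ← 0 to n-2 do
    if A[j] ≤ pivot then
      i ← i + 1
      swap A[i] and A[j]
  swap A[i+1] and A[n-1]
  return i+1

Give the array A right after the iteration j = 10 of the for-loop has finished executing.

-1 6 0 5 7 9 10 11 12 16 17 15

pivot = A[11] = 15; i = -1
j=0: A[0]=-1 ≤ 15 → i=0, swap A[0],A[0] (no change) → -1 6 0 5 7 9 10 16 11 12 17 15
j=1: A[1]=6 ≤ 15 → i=1, swap A[1],A[1] (no change) → -1 6 0 5 7 9 10 16 11 12 17 15
j=2: A[2]=0 ≤ 15 → i=2, swap A[2],A[2] (no change) → -1 6 0 5 7 9 10 16 11 12 17 15
j=3: A[3]=5 ≤ 15 → i=3, swap A[3],A[3] (no change) → -1 6 0 5 7 9 10 16 11 12 17 15
j=4: A[4]=7 ≤ 15 → i=4, swap A[4],A[4] (no change) → -1 6 0 5 7 9 10 16 11 12 17 15
j=5: A[5]=9 ≤ 15 → i=5, swap A[5],A[5] (no change) → -1 6 0 5 7 9 10 16 11 12 17 15
j=6: A[6]=10 ≤ 15 → i=6, swap A[6],A[6] (no change) → -1 6 0 5 7 9 10 16 11 12 17 15
j=7: A[7]=16 > 15 → no swap
j=8: A[8]=11 ≤ 15 → i=7, swap A[7],A[8] → -1 6 0 5 7 9 10 11 16 12 17 15
j=9: A[9]=12 ≤ 15 → i=8, swap A[8],A[9] → -1 6 0 5 7 9 10 11 12 16 17 15
j=10: A[10]=17 > 15 → no swap
(after j=10) A = -1 6 0 5 7 9 10 11 12 16 17 15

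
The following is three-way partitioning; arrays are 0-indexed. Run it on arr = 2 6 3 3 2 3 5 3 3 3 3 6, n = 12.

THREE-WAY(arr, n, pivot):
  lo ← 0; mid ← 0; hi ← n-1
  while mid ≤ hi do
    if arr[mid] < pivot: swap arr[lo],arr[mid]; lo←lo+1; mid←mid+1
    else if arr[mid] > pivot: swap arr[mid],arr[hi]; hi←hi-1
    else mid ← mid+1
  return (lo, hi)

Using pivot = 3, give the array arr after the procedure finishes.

2 2 3 3 3 3 3 3 3 5 6 6

pivot = 3; lo=0, mid=0, hi=11
arr[mid]=2<3: swap arr[0],arr[0]; lo=1,mid=1 → 2 6 3 3 2 3 5 3 3 3 3 6
arr[mid]=6>3: swap arr[1],arr[11]; hi=10 → 2 6 3 3 2 3 5 3 3 3 3 6
arr[mid]=6>3: swap arr[1],arr[10]; hi=9 → 2 3 3 3 2 3 5 3 3 3 6 6
arr[mid]=3=3: mid=2
arr[mid]=3=3: mid=3
arr[mid]=3=3: mid=4
arr[mid]=2<3: swap arr[1],arr[4]; lo=2,mid=5 → 2 2 3 3 3 3 5 3 3 3 6 6
arr[mid]=3=3: mid=6
arr[mid]=5>3: swap arr[6],arr[9]; hi=8 → 2 2 3 3 3 3 3 3 3 5 6 6
arr[mid]=3=3: mid=7
arr[mid]=3=3: mid=8
arr[mid]=3=3: mid=9
end: lo=2, hi=8; arr = 2 2 3 3 3 3 3 3 3 5 6 6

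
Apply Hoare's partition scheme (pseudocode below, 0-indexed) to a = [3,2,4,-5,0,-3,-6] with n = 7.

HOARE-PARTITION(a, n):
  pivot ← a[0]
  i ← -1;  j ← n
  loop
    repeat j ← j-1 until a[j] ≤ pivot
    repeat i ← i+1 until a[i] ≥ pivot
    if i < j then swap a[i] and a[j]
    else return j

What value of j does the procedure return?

pivot = a[0] = 3; i = -1, j = 7
j→6 (a[6]=-6≤3), i→0 (a[0]=3≥3); i<j, swap → [-6,2,4,-5,0,-3,3]
j→5 (a[5]=-3≤3), i→2 (a[2]=4≥3); i<j, swap → [-6,2,-3,-5,0,4,3]
j→4, i→5; i≥j, return j=4. a = [-6,2,-3,-5,0,4,3]

4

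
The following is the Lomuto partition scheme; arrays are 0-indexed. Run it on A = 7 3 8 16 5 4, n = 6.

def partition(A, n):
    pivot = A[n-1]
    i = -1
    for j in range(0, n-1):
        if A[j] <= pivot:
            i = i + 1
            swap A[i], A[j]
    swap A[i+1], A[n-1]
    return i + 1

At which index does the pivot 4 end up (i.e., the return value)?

pivot = A[5] = 4; i = -1
j=0: A[0]=7 > 4 → no swap
j=1: A[1]=3 ≤ 4 → i=0, swap A[0],A[1] → 3 7 8 16 5 4
j=2: A[2]=8 > 4 → no swap
j=3: A[3]=16 > 4 → no swap
j=4: A[4]=5 > 4 → no swap
final swap A[1],A[5] → 3 4 8 16 5 7; return 1

1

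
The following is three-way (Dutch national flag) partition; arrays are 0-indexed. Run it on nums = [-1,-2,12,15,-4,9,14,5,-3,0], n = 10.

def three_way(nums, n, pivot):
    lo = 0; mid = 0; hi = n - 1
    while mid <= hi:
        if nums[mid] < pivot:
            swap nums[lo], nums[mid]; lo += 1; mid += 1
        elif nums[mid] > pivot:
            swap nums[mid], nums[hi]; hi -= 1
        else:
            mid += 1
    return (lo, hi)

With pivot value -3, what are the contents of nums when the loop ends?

[-4,-3,15,12,9,14,5,-2,0,-1]

lo=0 mid=0 hi=9
-1>-3: swap(0,9), hi=8 ⇒ [0,-2,12,15,-4,9,14,5,-3,-1]
0>-3: swap(0,8), hi=7 ⇒ [-3,-2,12,15,-4,9,14,5,0,-1]
-3=-3: mid=1
-2>-3: swap(1,7), hi=6 ⇒ [-3,5,12,15,-4,9,14,-2,0,-1]
5>-3: swap(1,6), hi=5 ⇒ [-3,14,12,15,-4,9,5,-2,0,-1]
14>-3: swap(1,5), hi=4 ⇒ [-3,9,12,15,-4,14,5,-2,0,-1]
9>-3: swap(1,4), hi=3 ⇒ [-3,-4,12,15,9,14,5,-2,0,-1]
-4<-3: swap(0,1), lo=1 mid=2 ⇒ [-4,-3,12,15,9,14,5,-2,0,-1]
12>-3: swap(2,3), hi=2 ⇒ [-4,-3,15,12,9,14,5,-2,0,-1]
15>-3: swap(2,2), hi=1 ⇒ [-4,-3,15,12,9,14,5,-2,0,-1]
done. lo=1 hi=1; nums=[-4,-3,15,12,9,14,5,-2,0,-1]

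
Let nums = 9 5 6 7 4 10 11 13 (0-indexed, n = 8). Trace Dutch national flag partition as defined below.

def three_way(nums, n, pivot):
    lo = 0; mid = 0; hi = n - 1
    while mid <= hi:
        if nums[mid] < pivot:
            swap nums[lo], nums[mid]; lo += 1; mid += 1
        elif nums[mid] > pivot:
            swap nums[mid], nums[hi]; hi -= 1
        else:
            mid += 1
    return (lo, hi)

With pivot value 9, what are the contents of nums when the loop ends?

5 6 7 4 9 11 13 10

pivot = 9; lo=0, mid=0, hi=7
nums[mid]=9=9: mid=1
nums[mid]=5<9: swap nums[0],nums[1]; lo=1,mid=2 → 5 9 6 7 4 10 11 13
nums[mid]=6<9: swap nums[1],nums[2]; lo=2,mid=3 → 5 6 9 7 4 10 11 13
nums[mid]=7<9: swap nums[2],nums[3]; lo=3,mid=4 → 5 6 7 9 4 10 11 13
nums[mid]=4<9: swap nums[3],nums[4]; lo=4,mid=5 → 5 6 7 4 9 10 11 13
nums[mid]=10>9: swap nums[5],nums[7]; hi=6 → 5 6 7 4 9 13 11 10
nums[mid]=13>9: swap nums[5],nums[6]; hi=5 → 5 6 7 4 9 11 13 10
nums[mid]=11>9: swap nums[5],nums[5]; hi=4 → 5 6 7 4 9 11 13 10
end: lo=4, hi=4; nums = 5 6 7 4 9 11 13 10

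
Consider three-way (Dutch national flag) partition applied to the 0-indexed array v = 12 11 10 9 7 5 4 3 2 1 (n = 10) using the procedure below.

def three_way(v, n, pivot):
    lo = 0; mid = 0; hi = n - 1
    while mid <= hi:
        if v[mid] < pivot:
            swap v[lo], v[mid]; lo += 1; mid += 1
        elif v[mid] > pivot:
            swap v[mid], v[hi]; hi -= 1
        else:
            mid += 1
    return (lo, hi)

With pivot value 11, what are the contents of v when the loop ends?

1 10 9 7 5 4 3 2 11 12

lo=0 mid=0 hi=9
12>11: swap(0,9), hi=8 ⇒ 1 11 10 9 7 5 4 3 2 12
1<11: swap(0,0), lo=1 mid=1 ⇒ 1 11 10 9 7 5 4 3 2 12
11=11: mid=2
10<11: swap(1,2), lo=2 mid=3 ⇒ 1 10 11 9 7 5 4 3 2 12
9<11: swap(2,3), lo=3 mid=4 ⇒ 1 10 9 11 7 5 4 3 2 12
7<11: swap(3,4), lo=4 mid=5 ⇒ 1 10 9 7 11 5 4 3 2 12
5<11: swap(4,5), lo=5 mid=6 ⇒ 1 10 9 7 5 11 4 3 2 12
4<11: swap(5,6), lo=6 mid=7 ⇒ 1 10 9 7 5 4 11 3 2 12
3<11: swap(6,7), lo=7 mid=8 ⇒ 1 10 9 7 5 4 3 11 2 12
2<11: swap(7,8), lo=8 mid=9 ⇒ 1 10 9 7 5 4 3 2 11 12
done. lo=8 hi=8; v=1 10 9 7 5 4 3 2 11 12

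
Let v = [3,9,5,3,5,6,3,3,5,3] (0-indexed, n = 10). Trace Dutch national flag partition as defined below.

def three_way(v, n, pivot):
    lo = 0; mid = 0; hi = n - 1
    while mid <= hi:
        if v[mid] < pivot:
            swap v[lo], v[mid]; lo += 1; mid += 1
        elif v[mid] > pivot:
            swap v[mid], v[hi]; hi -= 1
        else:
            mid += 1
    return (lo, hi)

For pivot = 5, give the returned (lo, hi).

pivot = 5; lo=0, mid=0, hi=9
v[mid]=3<5: swap v[0],v[0]; lo=1,mid=1 → [3,9,5,3,5,6,3,3,5,3]
v[mid]=9>5: swap v[1],v[9]; hi=8 → [3,3,5,3,5,6,3,3,5,9]
v[mid]=3<5: swap v[1],v[1]; lo=2,mid=2 → [3,3,5,3,5,6,3,3,5,9]
v[mid]=5=5: mid=3
v[mid]=3<5: swap v[2],v[3]; lo=3,mid=4 → [3,3,3,5,5,6,3,3,5,9]
v[mid]=5=5: mid=5
v[mid]=6>5: swap v[5],v[8]; hi=7 → [3,3,3,5,5,5,3,3,6,9]
v[mid]=5=5: mid=6
v[mid]=3<5: swap v[3],v[6]; lo=4,mid=7 → [3,3,3,3,5,5,5,3,6,9]
v[mid]=3<5: swap v[4],v[7]; lo=5,mid=8 → [3,3,3,3,3,5,5,5,6,9]
end: lo=5, hi=7; v = [3,3,3,3,3,5,5,5,6,9]

(5, 7)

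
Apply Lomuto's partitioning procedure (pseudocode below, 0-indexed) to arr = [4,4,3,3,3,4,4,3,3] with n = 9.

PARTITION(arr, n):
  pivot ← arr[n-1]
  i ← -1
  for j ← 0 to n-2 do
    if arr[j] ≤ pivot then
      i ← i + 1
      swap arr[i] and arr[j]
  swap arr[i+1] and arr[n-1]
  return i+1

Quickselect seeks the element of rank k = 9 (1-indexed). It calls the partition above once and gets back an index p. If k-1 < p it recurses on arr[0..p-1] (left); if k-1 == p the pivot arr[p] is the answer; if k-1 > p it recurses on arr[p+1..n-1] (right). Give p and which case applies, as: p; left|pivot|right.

4; right

pivot = arr[8] = 3; i = -1
j=0: arr[0]=4 > 3 → no swap
j=1: arr[1]=4 > 3 → no swap
j=2: arr[2]=3 ≤ 3 → i=0, swap arr[0],arr[2] → [3,4,4,3,3,4,4,3,3]
j=3: arr[3]=3 ≤ 3 → i=1, swap arr[1],arr[3] → [3,3,4,4,3,4,4,3,3]
j=4: arr[4]=3 ≤ 3 → i=2, swap arr[2],arr[4] → [3,3,3,4,4,4,4,3,3]
j=5: arr[5]=4 > 3 → no swap
j=6: arr[6]=4 > 3 → no swap
j=7: arr[7]=3 ≤ 3 → i=3, swap arr[3],arr[7] → [3,3,3,3,4,4,4,4,3]
final swap arr[4],arr[8] → [3,3,3,3,3,4,4,4,4]; return 4
p = 4; k-1 = 8 > 4 ⇒ right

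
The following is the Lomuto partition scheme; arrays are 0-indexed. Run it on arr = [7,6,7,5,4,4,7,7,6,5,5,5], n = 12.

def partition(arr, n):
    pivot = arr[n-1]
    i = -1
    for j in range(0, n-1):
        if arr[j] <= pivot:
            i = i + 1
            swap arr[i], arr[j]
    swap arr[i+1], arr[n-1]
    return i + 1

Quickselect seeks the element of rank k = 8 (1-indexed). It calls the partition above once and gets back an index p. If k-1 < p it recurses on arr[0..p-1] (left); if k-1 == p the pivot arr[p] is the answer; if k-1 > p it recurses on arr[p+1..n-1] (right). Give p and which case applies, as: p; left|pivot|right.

pivot = arr[11] = 5; i = -1
j=0: arr[0]=7 > 5 → no swap
j=1: arr[1]=6 > 5 → no swap
j=2: arr[2]=7 > 5 → no swap
j=3: arr[3]=5 ≤ 5 → i=0, swap arr[0],arr[3] → [5,6,7,7,4,4,7,7,6,5,5,5]
j=4: arr[4]=4 ≤ 5 → i=1, swap arr[1],arr[4] → [5,4,7,7,6,4,7,7,6,5,5,5]
j=5: arr[5]=4 ≤ 5 → i=2, swap arr[2],arr[5] → [5,4,4,7,6,7,7,7,6,5,5,5]
j=6: arr[6]=7 > 5 → no swap
j=7: arr[7]=7 > 5 → no swap
j=8: arr[8]=6 > 5 → no swap
j=9: arr[9]=5 ≤ 5 → i=3, swap arr[3],arr[9] → [5,4,4,5,6,7,7,7,6,7,5,5]
j=10: arr[10]=5 ≤ 5 → i=4, swap arr[4],arr[10] → [5,4,4,5,5,7,7,7,6,7,6,5]
final swap arr[5],arr[11] → [5,4,4,5,5,5,7,7,6,7,6,7]; return 5
p = 5; k-1 = 7 > 5 ⇒ right

5; right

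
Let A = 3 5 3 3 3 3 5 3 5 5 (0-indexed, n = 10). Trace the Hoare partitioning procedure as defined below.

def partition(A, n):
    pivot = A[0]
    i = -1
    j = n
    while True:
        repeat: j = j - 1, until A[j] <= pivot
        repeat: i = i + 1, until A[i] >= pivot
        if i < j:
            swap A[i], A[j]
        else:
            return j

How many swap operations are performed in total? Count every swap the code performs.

3

pivot=3
j stops at 7 (3), i stops at 0 (3); swap ⇒ 3 5 3 3 3 3 5 3 5 5
j stops at 5 (3), i stops at 1 (5); swap ⇒ 3 3 3 3 3 5 5 3 5 5
j stops at 4 (3), i stops at 2 (3); swap ⇒ 3 3 3 3 3 5 5 3 5 5
j stops at 3, i stops at 3; i≥j ⇒ return 3. A=3 3 3 3 3 5 5 3 5 5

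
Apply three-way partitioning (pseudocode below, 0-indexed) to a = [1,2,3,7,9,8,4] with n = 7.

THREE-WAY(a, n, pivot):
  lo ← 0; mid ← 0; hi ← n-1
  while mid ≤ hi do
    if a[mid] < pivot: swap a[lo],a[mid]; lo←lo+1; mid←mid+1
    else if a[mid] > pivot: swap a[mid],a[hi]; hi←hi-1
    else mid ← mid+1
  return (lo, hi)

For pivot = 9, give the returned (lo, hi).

lo=0 mid=0 hi=6
1<9: swap(0,0), lo=1 mid=1 ⇒ [1,2,3,7,9,8,4]
2<9: swap(1,1), lo=2 mid=2 ⇒ [1,2,3,7,9,8,4]
3<9: swap(2,2), lo=3 mid=3 ⇒ [1,2,3,7,9,8,4]
7<9: swap(3,3), lo=4 mid=4 ⇒ [1,2,3,7,9,8,4]
9=9: mid=5
8<9: swap(4,5), lo=5 mid=6 ⇒ [1,2,3,7,8,9,4]
4<9: swap(5,6), lo=6 mid=7 ⇒ [1,2,3,7,8,4,9]
done. lo=6 hi=6; a=[1,2,3,7,8,4,9]

(6, 6)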